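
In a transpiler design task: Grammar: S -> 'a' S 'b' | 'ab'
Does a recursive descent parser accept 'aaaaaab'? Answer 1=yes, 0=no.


Grammar accepts strings of the form a^n b^n (n >= 1)
Word: 'aaaaaab'
Counting: 6 a's and 1 b's
Check: 6 == 1? No
Mismatch: a-count != b-count
Rejected

0


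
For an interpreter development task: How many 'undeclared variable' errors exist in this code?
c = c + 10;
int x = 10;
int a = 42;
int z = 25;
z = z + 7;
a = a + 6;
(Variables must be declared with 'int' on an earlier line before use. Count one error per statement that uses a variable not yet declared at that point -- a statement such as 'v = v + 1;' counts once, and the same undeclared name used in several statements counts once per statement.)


Scanning code line by line:
  Line 1: use 'c' -> ERROR (undeclared)
  Line 2: declare 'x' -> declared = ['x']
  Line 3: declare 'a' -> declared = ['a', 'x']
  Line 4: declare 'z' -> declared = ['a', 'x', 'z']
  Line 5: use 'z' -> OK (declared)
  Line 6: use 'a' -> OK (declared)
Total undeclared variable errors: 1

1


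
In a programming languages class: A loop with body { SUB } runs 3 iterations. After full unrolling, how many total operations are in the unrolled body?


Loop body operations: SUB (1 op per iteration)
Unrolling 3 iterations:
  Iteration 1: SUB (1 ops)
  Iteration 2: SUB (1 ops)
  Iteration 3: SUB (1 ops)
Total: 3 iterations * 1 ops/iter = 3 operations

3


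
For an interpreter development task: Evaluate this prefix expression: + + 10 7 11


Parsing prefix expression: + + 10 7 11
Step 1: Innermost operation '+ 10 7'
  10 + 7 = 17
Step 2: Outer operation '+ [17] 11'
  17 + 11 = 28

28


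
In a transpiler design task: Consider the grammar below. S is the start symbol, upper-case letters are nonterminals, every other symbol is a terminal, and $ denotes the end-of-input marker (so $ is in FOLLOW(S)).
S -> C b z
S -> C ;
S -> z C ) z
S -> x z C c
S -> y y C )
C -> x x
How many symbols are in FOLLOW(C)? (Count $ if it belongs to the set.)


S is the start symbol and does not occur in any rule body, so FOLLOW(S) = {$}.
Examining every occurrence of C in a rule body:
  S -> C b z : C is followed by terminal 'b' -> add 'b'
  S -> C ; : C is followed by terminal ';' -> add ';'
  S -> z C ) z : C is followed by terminal ')' -> add ')'
  S -> x z C c : C is followed by terminal 'c' -> add 'c'
  S -> y y C ) : C is followed by terminal ')' -> add ')' (already in the set)
  C -> x x : C does not occur in the body -> contributes nothing
FOLLOW(C) = {), ;, b, c}
Count: 4

4


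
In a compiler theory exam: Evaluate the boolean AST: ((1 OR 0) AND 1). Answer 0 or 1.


Step 1: Evaluate inner node
  1 OR 0 = 1
Step 2: Evaluate root node
  1 AND 1 = 1

1


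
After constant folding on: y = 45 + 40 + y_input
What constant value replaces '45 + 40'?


Identifying constant sub-expression:
  Original: y = 45 + 40 + y_input
  45 and 40 are both compile-time constants
  Evaluating: 45 + 40 = 85
  After folding: y = 85 + y_input

85


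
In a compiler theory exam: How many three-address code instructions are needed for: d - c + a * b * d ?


Expression: d - c + a * b * d
Generating three-address code (respecting * over +/- precedence):
  Instruction 1: t1 = a * b
  Instruction 2: t2 = t1 * d
  Instruction 3: t3 = d - c
  Instruction 4: t4 = t3 + t2
Total instructions: 4

4


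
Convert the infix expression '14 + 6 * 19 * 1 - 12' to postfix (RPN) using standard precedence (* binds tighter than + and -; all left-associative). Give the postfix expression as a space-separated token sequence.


Applying the shunting-yard algorithm:
  Operand 14 -> output
  Push '+' onto operator stack -> op-stack: [+]
  Operand 6 -> output
  Push '*' onto operator stack -> op-stack: [+, *]
  Operand 19 -> output
  See '*' (prec 2); top '*' (prec 2) >= it -> pop '*' to output
  Push '*' onto operator stack -> op-stack: [+, *]
  Operand 1 -> output
  See '-' (prec 1); top '*' (prec 2) >= it -> pop '*' to output
  See '-' (prec 1); top '+' (prec 1) >= it -> pop '+' to output
  Push '-' onto operator stack -> op-stack: [-]
  Operand 12 -> output
  End of input: pop '-' to output
Postfix result: 14 6 19 * 1 * + 12 -

14 6 19 * 1 * + 12 -


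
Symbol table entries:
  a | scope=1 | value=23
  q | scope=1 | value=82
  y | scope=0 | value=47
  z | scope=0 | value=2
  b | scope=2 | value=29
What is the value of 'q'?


Searching symbol table for 'q':
  a | scope=1 | value=23
  q | scope=1 | value=82 <- MATCH
  y | scope=0 | value=47
  z | scope=0 | value=2
  b | scope=2 | value=29
Found 'q' at scope 1 with value 82

82


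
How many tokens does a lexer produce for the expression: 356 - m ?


Scanning '356 - m'
Token 1: '356' -> integer_literal
Token 2: '-' -> operator
Token 3: 'm' -> identifier
Total tokens: 3

3


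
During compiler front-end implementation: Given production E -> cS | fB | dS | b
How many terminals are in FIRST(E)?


Production: E -> cS | fB | dS | b
Examining each alternative for leading terminals:
  E -> cS : first terminal = 'c'
  E -> fB : first terminal = 'f'
  E -> dS : first terminal = 'd'
  E -> b : first terminal = 'b'
FIRST(E) = {b, c, d, f}
Count: 4

4


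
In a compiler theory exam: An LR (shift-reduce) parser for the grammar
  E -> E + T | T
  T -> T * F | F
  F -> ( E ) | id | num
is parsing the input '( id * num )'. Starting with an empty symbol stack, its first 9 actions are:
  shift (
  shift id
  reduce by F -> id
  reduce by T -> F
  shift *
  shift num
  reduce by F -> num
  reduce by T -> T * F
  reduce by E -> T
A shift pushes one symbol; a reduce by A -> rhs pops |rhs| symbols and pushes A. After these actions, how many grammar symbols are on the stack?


Tracking the symbol stack through each action:
  Action 1: shift '(' : push -> stack = [(] (size 1)
  Action 2: shift 'id' : push -> stack = [(, id] (size 2)
  Action 3: reduce by F -> id : pop 1, push F -> stack = [(, F] (size 2)
  Action 4: reduce by T -> F : pop 1, push T -> stack = [(, T] (size 2)
  Action 5: shift '*' : push -> stack = [(, T, *] (size 3)
  Action 6: shift 'num' : push -> stack = [(, T, *, num] (size 4)
  Action 7: reduce by F -> num : pop 1, push F -> stack = [(, T, *, F] (size 4)
  Action 8: reduce by T -> T * F : pop 3, push T -> stack = [(, T] (size 2)
  Action 9: reduce by E -> T : pop 1, push E -> stack = [(, E] (size 2)
Final stack size: 2

2


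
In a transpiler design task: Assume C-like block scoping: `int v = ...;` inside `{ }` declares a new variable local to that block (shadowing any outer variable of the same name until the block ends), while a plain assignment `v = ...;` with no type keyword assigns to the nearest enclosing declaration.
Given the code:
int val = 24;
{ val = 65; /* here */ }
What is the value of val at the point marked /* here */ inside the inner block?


Analyzing scoping rules:
Outer scope: declares val = 24
Inner block: 'val = 65;' has no type keyword, so it is an assignment to the outer val (no shadowing)
Inside the block, after the assignment -> 65
Result: 65

65


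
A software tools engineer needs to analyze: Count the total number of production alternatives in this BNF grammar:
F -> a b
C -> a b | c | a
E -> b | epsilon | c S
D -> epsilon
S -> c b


Counting alternatives per rule:
  F: 1 alternative(s)
  C: 3 alternative(s)
  E: 3 alternative(s)
  D: 1 alternative(s)
  S: 1 alternative(s)
Sum: 1 + 3 + 3 + 1 + 1 = 9

9


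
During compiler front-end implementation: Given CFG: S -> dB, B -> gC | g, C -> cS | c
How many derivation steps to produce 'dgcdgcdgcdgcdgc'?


Grammar: S -> dB, B -> gC | g, C -> cS | c
Deriving 'dgcdgcdgcdgcdgc':
Step 1: S -> dB => dB
Step 2: B -> gC => dgC
Step 3: C -> cS => dgcS
Step 4: S -> dB => dgcdB
Step 5: B -> gC => dgcdgC
Step 6: C -> cS => dgcdgcS
Step 7: S -> dB => dgcdgcdB
Step 8: B -> gC => dgcdgcdgC
Step 9: C -> cS => dgcdgcdgcS
Step 10: S -> dB => dgcdgcdgcdB
Step 11: B -> gC => dgcdgcdgcdgC
Step 12: C -> cS => dgcdgcdgcdgcS
Step 13: S -> dB => dgcdgcdgcdgcdB
Step 14: B -> gC => dgcdgcdgcdgcdgC
Step 15: C -> c => dgcdgcdgcdgcdgc
Total derivation steps: 15

15


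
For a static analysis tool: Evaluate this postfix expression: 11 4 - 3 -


Processing tokens left to right:
Push 11, Push 4
Pop 11 and 4, compute 11 - 4 = 7, push 7
Push 3
Pop 7 and 3, compute 7 - 3 = 4, push 4
Stack result: 4

4


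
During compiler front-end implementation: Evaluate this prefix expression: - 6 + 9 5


Parsing prefix expression: - 6 + 9 5
Step 1: Innermost operation '+ 9 5'
  9 + 5 = 14
Step 2: Outer operation '- 6 [14]'
  6 - 14 = -8

-8


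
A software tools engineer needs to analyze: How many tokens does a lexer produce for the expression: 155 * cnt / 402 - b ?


Scanning '155 * cnt / 402 - b'
Token 1: '155' -> integer_literal
Token 2: '*' -> operator
Token 3: 'cnt' -> identifier
Token 4: '/' -> operator
Token 5: '402' -> integer_literal
Token 6: '-' -> operator
Token 7: 'b' -> identifier
Total tokens: 7

7


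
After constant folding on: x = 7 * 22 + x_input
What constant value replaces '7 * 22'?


Identifying constant sub-expression:
  Original: x = 7 * 22 + x_input
  7 and 22 are both compile-time constants
  Evaluating: 7 * 22 = 154
  After folding: x = 154 + x_input

154


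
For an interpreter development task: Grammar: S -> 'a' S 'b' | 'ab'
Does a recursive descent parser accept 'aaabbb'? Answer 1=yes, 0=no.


Grammar accepts strings of the form a^n b^n (n >= 1)
Word: 'aaabbb'
Counting: 3 a's and 3 b's
Check: 3 == 3? Yes
Derivation (S -> aSb applied 2 time(s), then S -> ab): S => aSb => aaSbb => aaabbb
Accepted

1


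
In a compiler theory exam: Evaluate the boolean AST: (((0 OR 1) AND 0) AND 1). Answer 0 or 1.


Step 1: Evaluate inner node
  0 OR 1 = 1
Step 2: Evaluate next node
  1 AND 0 = 0
Step 3: Evaluate root node
  0 AND 1 = 0

0


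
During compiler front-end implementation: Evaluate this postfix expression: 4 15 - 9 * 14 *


Processing tokens left to right:
Push 4, Push 15
Pop 4 and 15, compute 4 - 15 = -11, push -11
Push 9
Pop -11 and 9, compute -11 * 9 = -99, push -99
Push 14
Pop -99 and 14, compute -99 * 14 = -1386, push -1386
Stack result: -1386

-1386


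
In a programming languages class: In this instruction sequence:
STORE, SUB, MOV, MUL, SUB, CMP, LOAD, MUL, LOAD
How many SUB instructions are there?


Scanning instruction sequence for SUB:
  Position 1: STORE
  Position 2: SUB <- MATCH
  Position 3: MOV
  Position 4: MUL
  Position 5: SUB <- MATCH
  Position 6: CMP
  Position 7: LOAD
  Position 8: MUL
  Position 9: LOAD
Matches at positions: [2, 5]
Total SUB count: 2

2


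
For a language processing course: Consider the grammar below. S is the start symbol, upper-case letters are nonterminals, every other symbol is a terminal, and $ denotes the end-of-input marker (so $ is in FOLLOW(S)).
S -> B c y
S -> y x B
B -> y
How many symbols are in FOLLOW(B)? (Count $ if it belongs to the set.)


S is the start symbol and does not occur in any rule body, so FOLLOW(S) = {$}.
Examining every occurrence of B in a rule body:
  S -> B c y : B is followed by terminal 'c' -> add 'c'
  S -> y x B : B is at the right end -> add FOLLOW(S) = {$}
  B -> y : B does not occur in the body -> contributes nothing
FOLLOW(B) = {c, $}
Count: 2

2


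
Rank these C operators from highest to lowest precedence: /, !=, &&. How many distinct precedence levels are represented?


Looking up precedence for each operator:
  / -> precedence 6
  != -> precedence 3
  && -> precedence 2
Sorted highest to lowest: /, !=, &&
Distinct precedence values: [6, 3, 2]
Number of distinct levels: 3

3


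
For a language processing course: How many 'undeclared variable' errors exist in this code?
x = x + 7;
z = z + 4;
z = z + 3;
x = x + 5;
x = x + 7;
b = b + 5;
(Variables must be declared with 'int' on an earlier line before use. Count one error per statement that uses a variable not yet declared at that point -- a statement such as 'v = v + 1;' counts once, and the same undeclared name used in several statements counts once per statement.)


Scanning code line by line:
  Line 1: use 'x' -> ERROR (undeclared)
  Line 2: use 'z' -> ERROR (undeclared)
  Line 3: use 'z' -> ERROR (undeclared)
  Line 4: use 'x' -> ERROR (undeclared)
  Line 5: use 'x' -> ERROR (undeclared)
  Line 6: use 'b' -> ERROR (undeclared)
Total undeclared variable errors: 6

6


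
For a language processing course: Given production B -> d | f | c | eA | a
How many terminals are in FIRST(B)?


Production: B -> d | f | c | eA | a
Examining each alternative for leading terminals:
  B -> d : first terminal = 'd'
  B -> f : first terminal = 'f'
  B -> c : first terminal = 'c'
  B -> eA : first terminal = 'e'
  B -> a : first terminal = 'a'
FIRST(B) = {a, c, d, e, f}
Count: 5

5


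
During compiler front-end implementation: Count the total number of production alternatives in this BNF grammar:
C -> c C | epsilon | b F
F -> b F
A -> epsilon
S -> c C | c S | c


Counting alternatives per rule:
  C: 3 alternative(s)
  F: 1 alternative(s)
  A: 1 alternative(s)
  S: 3 alternative(s)
Sum: 3 + 1 + 1 + 3 = 8

8


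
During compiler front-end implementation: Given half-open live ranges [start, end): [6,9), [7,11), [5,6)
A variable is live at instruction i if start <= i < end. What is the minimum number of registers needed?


Live ranges:
  Var0: [6, 9)
  Var1: [7, 11)
  Var2: [5, 6)
Sweep-line events (position, delta, active):
  pos=5 start -> active=1
  pos=6 end -> active=0
  pos=6 start -> active=1
  pos=7 start -> active=2
  pos=9 end -> active=1
  pos=11 end -> active=0
Maximum simultaneous active: 2
Minimum registers needed: 2

2


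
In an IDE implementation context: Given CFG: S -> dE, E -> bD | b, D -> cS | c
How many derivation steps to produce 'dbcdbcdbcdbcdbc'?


Grammar: S -> dE, E -> bD | b, D -> cS | c
Deriving 'dbcdbcdbcdbcdbc':
Step 1: S -> dE => dE
Step 2: E -> bD => dbD
Step 3: D -> cS => dbcS
Step 4: S -> dE => dbcdE
Step 5: E -> bD => dbcdbD
Step 6: D -> cS => dbcdbcS
Step 7: S -> dE => dbcdbcdE
Step 8: E -> bD => dbcdbcdbD
Step 9: D -> cS => dbcdbcdbcS
Step 10: S -> dE => dbcdbcdbcdE
Step 11: E -> bD => dbcdbcdbcdbD
Step 12: D -> cS => dbcdbcdbcdbcS
Step 13: S -> dE => dbcdbcdbcdbcdE
Step 14: E -> bD => dbcdbcdbcdbcdbD
Step 15: D -> c => dbcdbcdbcdbcdbc
Total derivation steps: 15

15


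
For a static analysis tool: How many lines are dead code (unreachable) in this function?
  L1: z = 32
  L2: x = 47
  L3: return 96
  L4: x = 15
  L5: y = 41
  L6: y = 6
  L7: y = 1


Analyzing control flow:
  L1: reachable (before return)
  L2: reachable (before return)
  L3: reachable (return statement)
  L4: DEAD (after return at L3)
  L5: DEAD (after return at L3)
  L6: DEAD (after return at L3)
  L7: DEAD (after return at L3)
Return at L3, total lines = 7
Dead lines: L4 through L7
Count: 4

4


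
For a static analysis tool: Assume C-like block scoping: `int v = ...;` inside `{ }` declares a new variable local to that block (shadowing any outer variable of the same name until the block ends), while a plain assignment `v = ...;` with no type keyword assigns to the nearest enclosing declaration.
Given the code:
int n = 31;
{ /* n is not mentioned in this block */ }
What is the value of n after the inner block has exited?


Analyzing scoping rules:
Outer scope: declares n = 31
Inner block: n is neither redeclared nor assigned -> unchanged
After the block -> 31
Result: 31

31


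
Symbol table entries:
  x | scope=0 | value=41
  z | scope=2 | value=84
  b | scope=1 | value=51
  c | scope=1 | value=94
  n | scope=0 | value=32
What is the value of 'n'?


Searching symbol table for 'n':
  x | scope=0 | value=41
  z | scope=2 | value=84
  b | scope=1 | value=51
  c | scope=1 | value=94
  n | scope=0 | value=32 <- MATCH
Found 'n' at scope 0 with value 32

32


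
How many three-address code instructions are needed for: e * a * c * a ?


Expression: e * a * c * a
Generating three-address code (respecting * over +/- precedence):
  Instruction 1: t1 = e * a
  Instruction 2: t2 = t1 * c
  Instruction 3: t3 = t2 * a
Total instructions: 3

3


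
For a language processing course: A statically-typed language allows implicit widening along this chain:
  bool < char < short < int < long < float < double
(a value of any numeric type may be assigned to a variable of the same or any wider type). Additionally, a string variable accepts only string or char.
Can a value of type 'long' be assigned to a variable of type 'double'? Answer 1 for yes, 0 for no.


Target variable type: double
Source value type: long
Numeric ranks: long=4, double=6
Widening allowed iff rank(source) <= rank(target): 4 <= 6? Yes
Result: 1

1


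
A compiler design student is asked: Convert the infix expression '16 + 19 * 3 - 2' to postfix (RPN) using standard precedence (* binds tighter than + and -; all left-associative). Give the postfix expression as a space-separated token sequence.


Applying the shunting-yard algorithm:
  Operand 16 -> output
  Push '+' onto operator stack -> op-stack: [+]
  Operand 19 -> output
  Push '*' onto operator stack -> op-stack: [+, *]
  Operand 3 -> output
  See '-' (prec 1); top '*' (prec 2) >= it -> pop '*' to output
  See '-' (prec 1); top '+' (prec 1) >= it -> pop '+' to output
  Push '-' onto operator stack -> op-stack: [-]
  Operand 2 -> output
  End of input: pop '-' to output
Postfix result: 16 19 3 * + 2 -

16 19 3 * + 2 -


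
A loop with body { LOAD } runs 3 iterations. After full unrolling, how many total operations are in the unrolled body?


Loop body operations: LOAD (1 op per iteration)
Unrolling 3 iterations:
  Iteration 1: LOAD (1 ops)
  Iteration 2: LOAD (1 ops)
  Iteration 3: LOAD (1 ops)
Total: 3 iterations * 1 ops/iter = 3 operations

3


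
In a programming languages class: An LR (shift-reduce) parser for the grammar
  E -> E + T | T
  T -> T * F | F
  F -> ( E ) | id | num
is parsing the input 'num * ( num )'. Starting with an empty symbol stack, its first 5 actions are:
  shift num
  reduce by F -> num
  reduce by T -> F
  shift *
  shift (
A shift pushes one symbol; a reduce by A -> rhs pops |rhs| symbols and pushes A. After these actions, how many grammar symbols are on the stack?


Tracking the symbol stack through each action:
  Action 1: shift 'num' : push -> stack = [num] (size 1)
  Action 2: reduce by F -> num : pop 1, push F -> stack = [F] (size 1)
  Action 3: reduce by T -> F : pop 1, push T -> stack = [T] (size 1)
  Action 4: shift '*' : push -> stack = [T, *] (size 2)
  Action 5: shift '(' : push -> stack = [T, *, (] (size 3)
Final stack size: 3

3


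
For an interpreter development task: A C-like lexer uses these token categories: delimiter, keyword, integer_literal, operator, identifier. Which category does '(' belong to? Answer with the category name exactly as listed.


Token: '('
Checking categories:
  identifier: no
  integer_literal: no
  operator: no
  keyword: no
  delimiter: YES
Category: delimiter

delimiter


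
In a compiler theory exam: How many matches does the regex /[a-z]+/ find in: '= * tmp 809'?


Pattern: /[a-z]+/ (identifiers)
Input: '= * tmp 809'
Scanning for matches:
  Match 1: 'tmp'
Total matches: 1

1


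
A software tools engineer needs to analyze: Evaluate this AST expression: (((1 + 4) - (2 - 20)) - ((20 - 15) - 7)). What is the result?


Expression: (((1 + 4) - (2 - 20)) - ((20 - 15) - 7))
Evaluating step by step:
  1 + 4 = 5
  2 - 20 = -18
  5 - -18 = 23
  20 - 15 = 5
  5 - 7 = -2
  23 - -2 = 25
Result: 25

25


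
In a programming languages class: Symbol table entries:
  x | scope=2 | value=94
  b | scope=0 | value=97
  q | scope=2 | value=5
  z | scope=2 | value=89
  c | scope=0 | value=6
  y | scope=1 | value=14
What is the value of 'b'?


Searching symbol table for 'b':
  x | scope=2 | value=94
  b | scope=0 | value=97 <- MATCH
  q | scope=2 | value=5
  z | scope=2 | value=89
  c | scope=0 | value=6
  y | scope=1 | value=14
Found 'b' at scope 0 with value 97

97


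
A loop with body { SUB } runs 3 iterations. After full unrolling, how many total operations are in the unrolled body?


Loop body operations: SUB (1 op per iteration)
Unrolling 3 iterations:
  Iteration 1: SUB (1 ops)
  Iteration 2: SUB (1 ops)
  Iteration 3: SUB (1 ops)
Total: 3 iterations * 1 ops/iter = 3 operations

3


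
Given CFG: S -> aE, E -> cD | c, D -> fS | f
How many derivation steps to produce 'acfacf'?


Grammar: S -> aE, E -> cD | c, D -> fS | f
Deriving 'acfacf':
Step 1: S -> aE => aE
Step 2: E -> cD => acD
Step 3: D -> fS => acfS
Step 4: S -> aE => acfaE
Step 5: E -> cD => acfacD
Step 6: D -> f => acfacf
Total derivation steps: 6

6


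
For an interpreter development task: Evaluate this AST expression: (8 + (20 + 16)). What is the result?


Expression: (8 + (20 + 16))
Evaluating step by step:
  20 + 16 = 36
  8 + 36 = 44
Result: 44

44


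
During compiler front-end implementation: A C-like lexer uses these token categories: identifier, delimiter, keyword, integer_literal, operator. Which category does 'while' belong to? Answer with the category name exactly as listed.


Token: 'while'
Checking categories:
  identifier: no
  integer_literal: no
  operator: no
  keyword: YES
  delimiter: no
Category: keyword

keyword


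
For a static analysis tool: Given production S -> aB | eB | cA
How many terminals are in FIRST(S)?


Production: S -> aB | eB | cA
Examining each alternative for leading terminals:
  S -> aB : first terminal = 'a'
  S -> eB : first terminal = 'e'
  S -> cA : first terminal = 'c'
FIRST(S) = {a, c, e}
Count: 3

3


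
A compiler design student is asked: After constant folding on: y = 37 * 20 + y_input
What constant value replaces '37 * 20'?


Identifying constant sub-expression:
  Original: y = 37 * 20 + y_input
  37 and 20 are both compile-time constants
  Evaluating: 37 * 20 = 740
  After folding: y = 740 + y_input

740


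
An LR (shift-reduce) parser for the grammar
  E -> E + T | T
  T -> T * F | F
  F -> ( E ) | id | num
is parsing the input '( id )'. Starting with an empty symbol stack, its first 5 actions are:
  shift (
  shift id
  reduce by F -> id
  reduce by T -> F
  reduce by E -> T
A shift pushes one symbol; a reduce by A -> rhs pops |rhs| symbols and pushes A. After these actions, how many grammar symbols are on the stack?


Tracking the symbol stack through each action:
  Action 1: shift '(' : push -> stack = [(] (size 1)
  Action 2: shift 'id' : push -> stack = [(, id] (size 2)
  Action 3: reduce by F -> id : pop 1, push F -> stack = [(, F] (size 2)
  Action 4: reduce by T -> F : pop 1, push T -> stack = [(, T] (size 2)
  Action 5: reduce by E -> T : pop 1, push E -> stack = [(, E] (size 2)
Final stack size: 2

2


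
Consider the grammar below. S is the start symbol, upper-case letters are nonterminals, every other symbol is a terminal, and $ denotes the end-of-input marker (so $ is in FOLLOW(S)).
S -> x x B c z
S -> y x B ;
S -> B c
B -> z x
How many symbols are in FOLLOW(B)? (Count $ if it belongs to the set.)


S is the start symbol and does not occur in any rule body, so FOLLOW(S) = {$}.
Examining every occurrence of B in a rule body:
  S -> x x B c z : B is followed by terminal 'c' -> add 'c'
  S -> y x B ; : B is followed by terminal ';' -> add ';'
  S -> B c : B is followed by terminal 'c' -> add 'c' (already in the set)
  B -> z x : B does not occur in the body -> contributes nothing
FOLLOW(B) = {;, c}
Count: 2

2


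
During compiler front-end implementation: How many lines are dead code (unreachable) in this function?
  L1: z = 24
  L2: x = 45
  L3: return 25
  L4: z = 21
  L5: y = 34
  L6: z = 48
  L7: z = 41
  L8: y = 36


Analyzing control flow:
  L1: reachable (before return)
  L2: reachable (before return)
  L3: reachable (return statement)
  L4: DEAD (after return at L3)
  L5: DEAD (after return at L3)
  L6: DEAD (after return at L3)
  L7: DEAD (after return at L3)
  L8: DEAD (after return at L3)
Return at L3, total lines = 8
Dead lines: L4 through L8
Count: 5

5


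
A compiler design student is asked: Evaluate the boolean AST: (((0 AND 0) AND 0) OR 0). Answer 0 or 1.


Step 1: Evaluate inner node
  0 AND 0 = 0
Step 2: Evaluate next node
  0 AND 0 = 0
Step 3: Evaluate root node
  0 OR 0 = 0

0


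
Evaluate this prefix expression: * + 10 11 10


Parsing prefix expression: * + 10 11 10
Step 1: Innermost operation '+ 10 11'
  10 + 11 = 21
Step 2: Outer operation '* [21] 10'
  21 * 10 = 210

210


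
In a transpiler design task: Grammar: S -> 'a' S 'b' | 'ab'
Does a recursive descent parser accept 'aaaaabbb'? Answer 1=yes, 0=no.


Grammar accepts strings of the form a^n b^n (n >= 1)
Word: 'aaaaabbb'
Counting: 5 a's and 3 b's
Check: 5 == 3? No
Mismatch: a-count != b-count
Rejected

0


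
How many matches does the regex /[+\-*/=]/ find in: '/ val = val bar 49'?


Pattern: /[+\-*/=]/ (operators)
Input: '/ val = val bar 49'
Scanning for matches:
  Match 1: '/'
  Match 2: '='
Total matches: 2

2


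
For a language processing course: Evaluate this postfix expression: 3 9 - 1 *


Processing tokens left to right:
Push 3, Push 9
Pop 3 and 9, compute 3 - 9 = -6, push -6
Push 1
Pop -6 and 1, compute -6 * 1 = -6, push -6
Stack result: -6

-6


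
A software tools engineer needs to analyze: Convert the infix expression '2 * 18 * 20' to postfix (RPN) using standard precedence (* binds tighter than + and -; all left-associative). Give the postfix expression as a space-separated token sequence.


Applying the shunting-yard algorithm:
  Operand 2 -> output
  Push '*' onto operator stack -> op-stack: [*]
  Operand 18 -> output
  See '*' (prec 2); top '*' (prec 2) >= it -> pop '*' to output
  Push '*' onto operator stack -> op-stack: [*]
  Operand 20 -> output
  End of input: pop '*' to output
Postfix result: 2 18 * 20 *

2 18 * 20 *


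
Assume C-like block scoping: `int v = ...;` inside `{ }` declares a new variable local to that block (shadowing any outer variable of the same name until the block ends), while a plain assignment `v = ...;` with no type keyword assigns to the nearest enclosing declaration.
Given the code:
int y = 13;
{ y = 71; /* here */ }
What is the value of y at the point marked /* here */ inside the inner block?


Analyzing scoping rules:
Outer scope: declares y = 13
Inner block: 'y = 71;' has no type keyword, so it is an assignment to the outer y (no shadowing)
Inside the block, after the assignment -> 71
Result: 71

71


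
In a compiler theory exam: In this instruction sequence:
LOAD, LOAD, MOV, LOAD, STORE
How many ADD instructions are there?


Scanning instruction sequence for ADD:
  Position 1: LOAD
  Position 2: LOAD
  Position 3: MOV
  Position 4: LOAD
  Position 5: STORE
Matches at positions: []
Total ADD count: 0

0


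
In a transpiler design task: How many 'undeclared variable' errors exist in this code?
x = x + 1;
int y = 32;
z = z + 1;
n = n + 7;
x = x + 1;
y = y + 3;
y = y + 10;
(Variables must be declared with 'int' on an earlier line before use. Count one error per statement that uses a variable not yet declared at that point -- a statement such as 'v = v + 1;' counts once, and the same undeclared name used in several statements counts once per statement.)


Scanning code line by line:
  Line 1: use 'x' -> ERROR (undeclared)
  Line 2: declare 'y' -> declared = ['y']
  Line 3: use 'z' -> ERROR (undeclared)
  Line 4: use 'n' -> ERROR (undeclared)
  Line 5: use 'x' -> ERROR (undeclared)
  Line 6: use 'y' -> OK (declared)
  Line 7: use 'y' -> OK (declared)
Total undeclared variable errors: 4

4


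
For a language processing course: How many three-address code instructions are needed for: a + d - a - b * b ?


Expression: a + d - a - b * b
Generating three-address code (respecting * over +/- precedence):
  Instruction 1: t1 = b * b
  Instruction 2: t2 = a + d
  Instruction 3: t3 = t2 - a
  Instruction 4: t4 = t3 - t1
Total instructions: 4

4


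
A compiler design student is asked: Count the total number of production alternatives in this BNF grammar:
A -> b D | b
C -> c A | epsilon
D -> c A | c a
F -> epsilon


Counting alternatives per rule:
  A: 2 alternative(s)
  C: 2 alternative(s)
  D: 2 alternative(s)
  F: 1 alternative(s)
Sum: 2 + 2 + 2 + 1 = 7

7


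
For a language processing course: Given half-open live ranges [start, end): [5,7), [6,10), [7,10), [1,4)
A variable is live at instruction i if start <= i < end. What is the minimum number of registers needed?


Live ranges:
  Var0: [5, 7)
  Var1: [6, 10)
  Var2: [7, 10)
  Var3: [1, 4)
Sweep-line events (position, delta, active):
  pos=1 start -> active=1
  pos=4 end -> active=0
  pos=5 start -> active=1
  pos=6 start -> active=2
  pos=7 end -> active=1
  pos=7 start -> active=2
  pos=10 end -> active=1
  pos=10 end -> active=0
Maximum simultaneous active: 2
Minimum registers needed: 2

2


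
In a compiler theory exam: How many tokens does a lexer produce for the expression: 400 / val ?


Scanning '400 / val'
Token 1: '400' -> integer_literal
Token 2: '/' -> operator
Token 3: 'val' -> identifier
Total tokens: 3

3


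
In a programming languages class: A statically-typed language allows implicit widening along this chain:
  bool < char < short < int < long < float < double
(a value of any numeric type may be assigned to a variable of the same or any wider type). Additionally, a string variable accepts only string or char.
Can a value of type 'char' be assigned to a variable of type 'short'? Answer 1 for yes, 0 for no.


Target variable type: short
Source value type: char
Numeric ranks: char=1, short=2
Widening allowed iff rank(source) <= rank(target): 1 <= 2? Yes
Result: 1

1


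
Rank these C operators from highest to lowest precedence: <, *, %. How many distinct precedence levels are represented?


Looking up precedence for each operator:
  < -> precedence 4
  * -> precedence 6
  % -> precedence 6
Sorted highest to lowest: *, %, <
Distinct precedence values: [6, 4]
Number of distinct levels: 2

2


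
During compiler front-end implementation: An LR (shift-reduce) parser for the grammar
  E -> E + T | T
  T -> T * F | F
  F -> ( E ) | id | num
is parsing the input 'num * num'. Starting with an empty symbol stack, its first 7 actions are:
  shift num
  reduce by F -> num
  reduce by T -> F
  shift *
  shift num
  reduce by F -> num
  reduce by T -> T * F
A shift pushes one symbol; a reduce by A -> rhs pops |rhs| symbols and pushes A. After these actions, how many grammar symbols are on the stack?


Tracking the symbol stack through each action:
  Action 1: shift 'num' : push -> stack = [num] (size 1)
  Action 2: reduce by F -> num : pop 1, push F -> stack = [F] (size 1)
  Action 3: reduce by T -> F : pop 1, push T -> stack = [T] (size 1)
  Action 4: shift '*' : push -> stack = [T, *] (size 2)
  Action 5: shift 'num' : push -> stack = [T, *, num] (size 3)
  Action 6: reduce by F -> num : pop 1, push F -> stack = [T, *, F] (size 3)
  Action 7: reduce by T -> T * F : pop 3, push T -> stack = [T] (size 1)
Final stack size: 1

1


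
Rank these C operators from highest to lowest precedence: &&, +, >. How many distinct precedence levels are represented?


Looking up precedence for each operator:
  && -> precedence 2
  + -> precedence 5
  > -> precedence 4
Sorted highest to lowest: +, >, &&
Distinct precedence values: [5, 4, 2]
Number of distinct levels: 3

3


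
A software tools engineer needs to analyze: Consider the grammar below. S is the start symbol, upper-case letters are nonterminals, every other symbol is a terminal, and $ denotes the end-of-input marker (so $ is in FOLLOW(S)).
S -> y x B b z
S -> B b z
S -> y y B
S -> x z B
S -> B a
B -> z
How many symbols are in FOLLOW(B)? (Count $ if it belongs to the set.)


S is the start symbol and does not occur in any rule body, so FOLLOW(S) = {$}.
Examining every occurrence of B in a rule body:
  S -> y x B b z : B is followed by terminal 'b' -> add 'b'
  S -> B b z : B is followed by terminal 'b' -> add 'b' (already in the set)
  S -> y y B : B is at the right end -> add FOLLOW(S) = {$}
  S -> x z B : B is at the right end -> add FOLLOW(S) = {$} (already in the set)
  S -> B a : B is followed by terminal 'a' -> add 'a'
  B -> z : B does not occur in the body -> contributes nothing
FOLLOW(B) = {a, b, $}
Count: 3

3


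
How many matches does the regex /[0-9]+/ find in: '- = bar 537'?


Pattern: /[0-9]+/ (int literals)
Input: '- = bar 537'
Scanning for matches:
  Match 1: '537'
Total matches: 1

1


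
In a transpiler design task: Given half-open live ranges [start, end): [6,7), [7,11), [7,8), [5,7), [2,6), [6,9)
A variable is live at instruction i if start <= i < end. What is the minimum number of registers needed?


Live ranges:
  Var0: [6, 7)
  Var1: [7, 11)
  Var2: [7, 8)
  Var3: [5, 7)
  Var4: [2, 6)
  Var5: [6, 9)
Sweep-line events (position, delta, active):
  pos=2 start -> active=1
  pos=5 start -> active=2
  pos=6 end -> active=1
  pos=6 start -> active=2
  pos=6 start -> active=3
  pos=7 end -> active=2
  pos=7 end -> active=1
  pos=7 start -> active=2
  pos=7 start -> active=3
  pos=8 end -> active=2
  pos=9 end -> active=1
  pos=11 end -> active=0
Maximum simultaneous active: 3
Minimum registers needed: 3

3


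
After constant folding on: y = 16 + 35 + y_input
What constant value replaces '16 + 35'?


Identifying constant sub-expression:
  Original: y = 16 + 35 + y_input
  16 and 35 are both compile-time constants
  Evaluating: 16 + 35 = 51
  After folding: y = 51 + y_input

51


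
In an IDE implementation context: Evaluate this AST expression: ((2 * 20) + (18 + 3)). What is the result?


Expression: ((2 * 20) + (18 + 3))
Evaluating step by step:
  2 * 20 = 40
  18 + 3 = 21
  40 + 21 = 61
Result: 61

61


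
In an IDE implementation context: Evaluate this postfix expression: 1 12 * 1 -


Processing tokens left to right:
Push 1, Push 12
Pop 1 and 12, compute 1 * 12 = 12, push 12
Push 1
Pop 12 and 1, compute 12 - 1 = 11, push 11
Stack result: 11

11


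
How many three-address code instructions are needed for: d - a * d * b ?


Expression: d - a * d * b
Generating three-address code (respecting * over +/- precedence):
  Instruction 1: t1 = a * d
  Instruction 2: t2 = t1 * b
  Instruction 3: t3 = d - t2
Total instructions: 3

3


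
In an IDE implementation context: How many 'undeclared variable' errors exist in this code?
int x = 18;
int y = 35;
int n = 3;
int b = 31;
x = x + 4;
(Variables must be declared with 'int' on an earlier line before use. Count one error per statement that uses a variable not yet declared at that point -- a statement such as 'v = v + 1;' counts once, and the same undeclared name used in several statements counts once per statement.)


Scanning code line by line:
  Line 1: declare 'x' -> declared = ['x']
  Line 2: declare 'y' -> declared = ['x', 'y']
  Line 3: declare 'n' -> declared = ['n', 'x', 'y']
  Line 4: declare 'b' -> declared = ['b', 'n', 'x', 'y']
  Line 5: use 'x' -> OK (declared)
Total undeclared variable errors: 0

0


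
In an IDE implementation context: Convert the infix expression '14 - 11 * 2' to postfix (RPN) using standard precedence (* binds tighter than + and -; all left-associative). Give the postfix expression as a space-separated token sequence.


Applying the shunting-yard algorithm:
  Operand 14 -> output
  Push '-' onto operator stack -> op-stack: [-]
  Operand 11 -> output
  Push '*' onto operator stack -> op-stack: [-, *]
  Operand 2 -> output
  End of input: pop '*' to output
  End of input: pop '-' to output
Postfix result: 14 11 2 * -

14 11 2 * -


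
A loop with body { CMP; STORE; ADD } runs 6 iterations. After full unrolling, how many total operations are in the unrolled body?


Loop body operations: CMP, STORE, ADD (3 ops per iteration)
Unrolling 6 iterations:
  Iteration 1: CMP, STORE, ADD (3 ops)
  Iteration 2: CMP, STORE, ADD (3 ops)
  Iteration 3: CMP, STORE, ADD (3 ops)
  Iteration 4: CMP, STORE, ADD (3 ops)
  Iteration 5: CMP, STORE, ADD (3 ops)
  Iteration 6: CMP, STORE, ADD (3 ops)
Total: 6 iterations * 3 ops/iter = 18 operations

18


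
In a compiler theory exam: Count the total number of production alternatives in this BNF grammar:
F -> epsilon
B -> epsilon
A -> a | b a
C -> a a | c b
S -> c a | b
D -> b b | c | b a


Counting alternatives per rule:
  F: 1 alternative(s)
  B: 1 alternative(s)
  A: 2 alternative(s)
  C: 2 alternative(s)
  S: 2 alternative(s)
  D: 3 alternative(s)
Sum: 1 + 1 + 2 + 2 + 2 + 3 = 11

11


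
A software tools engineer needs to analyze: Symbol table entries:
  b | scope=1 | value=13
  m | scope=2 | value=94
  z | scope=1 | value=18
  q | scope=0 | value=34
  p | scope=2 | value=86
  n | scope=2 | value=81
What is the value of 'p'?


Searching symbol table for 'p':
  b | scope=1 | value=13
  m | scope=2 | value=94
  z | scope=1 | value=18
  q | scope=0 | value=34
  p | scope=2 | value=86 <- MATCH
  n | scope=2 | value=81
Found 'p' at scope 2 with value 86

86


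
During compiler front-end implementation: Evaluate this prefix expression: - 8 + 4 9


Parsing prefix expression: - 8 + 4 9
Step 1: Innermost operation '+ 4 9'
  4 + 9 = 13
Step 2: Outer operation '- 8 [13]'
  8 - 13 = -5

-5


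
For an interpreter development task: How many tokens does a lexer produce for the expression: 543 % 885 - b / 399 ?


Scanning '543 % 885 - b / 399'
Token 1: '543' -> integer_literal
Token 2: '%' -> operator
Token 3: '885' -> integer_literal
Token 4: '-' -> operator
Token 5: 'b' -> identifier
Token 6: '/' -> operator
Token 7: '399' -> integer_literal
Total tokens: 7

7


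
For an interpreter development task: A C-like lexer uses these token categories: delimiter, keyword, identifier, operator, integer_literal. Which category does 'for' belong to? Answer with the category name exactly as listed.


Token: 'for'
Checking categories:
  identifier: no
  integer_literal: no
  operator: no
  keyword: YES
  delimiter: no
Category: keyword

keyword


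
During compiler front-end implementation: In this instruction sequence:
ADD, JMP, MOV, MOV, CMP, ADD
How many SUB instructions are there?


Scanning instruction sequence for SUB:
  Position 1: ADD
  Position 2: JMP
  Position 3: MOV
  Position 4: MOV
  Position 5: CMP
  Position 6: ADD
Matches at positions: []
Total SUB count: 0

0


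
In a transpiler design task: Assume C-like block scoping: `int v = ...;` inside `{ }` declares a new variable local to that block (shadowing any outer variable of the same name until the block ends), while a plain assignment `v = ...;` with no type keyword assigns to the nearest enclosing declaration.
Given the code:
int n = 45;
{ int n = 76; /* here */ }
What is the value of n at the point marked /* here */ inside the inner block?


Analyzing scoping rules:
Outer scope: declares n = 45
Inner block: 'int n = 76;' declares a NEW n that shadows the outer one
Inside the block the inner declaration is in scope -> 76
Result: 76

76


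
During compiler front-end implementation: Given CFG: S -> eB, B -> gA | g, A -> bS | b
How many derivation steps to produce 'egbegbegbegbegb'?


Grammar: S -> eB, B -> gA | g, A -> bS | b
Deriving 'egbegbegbegbegb':
Step 1: S -> eB => eB
Step 2: B -> gA => egA
Step 3: A -> bS => egbS
Step 4: S -> eB => egbeB
Step 5: B -> gA => egbegA
Step 6: A -> bS => egbegbS
Step 7: S -> eB => egbegbeB
Step 8: B -> gA => egbegbegA
Step 9: A -> bS => egbegbegbS
Step 10: S -> eB => egbegbegbeB
Step 11: B -> gA => egbegbegbegA
Step 12: A -> bS => egbegbegbegbS
Step 13: S -> eB => egbegbegbegbeB
Step 14: B -> gA => egbegbegbegbegA
Step 15: A -> b => egbegbegbegbegb
Total derivation steps: 15

15


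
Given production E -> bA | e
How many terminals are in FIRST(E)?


Production: E -> bA | e
Examining each alternative for leading terminals:
  E -> bA : first terminal = 'b'
  E -> e : first terminal = 'e'
FIRST(E) = {b, e}
Count: 2

2


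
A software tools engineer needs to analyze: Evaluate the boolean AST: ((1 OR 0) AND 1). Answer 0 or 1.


Step 1: Evaluate inner node
  1 OR 0 = 1
Step 2: Evaluate root node
  1 AND 1 = 1

1
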